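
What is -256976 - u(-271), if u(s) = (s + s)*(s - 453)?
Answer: -649384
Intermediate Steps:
u(s) = 2*s*(-453 + s) (u(s) = (2*s)*(-453 + s) = 2*s*(-453 + s))
-256976 - u(-271) = -256976 - 2*(-271)*(-453 - 271) = -256976 - 2*(-271)*(-724) = -256976 - 1*392408 = -256976 - 392408 = -649384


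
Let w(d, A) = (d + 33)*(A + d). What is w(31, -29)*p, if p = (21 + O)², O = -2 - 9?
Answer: 12800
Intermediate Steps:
O = -11
w(d, A) = (33 + d)*(A + d)
p = 100 (p = (21 - 11)² = 10² = 100)
w(31, -29)*p = (31² + 33*(-29) + 33*31 - 29*31)*100 = (961 - 957 + 1023 - 899)*100 = 128*100 = 12800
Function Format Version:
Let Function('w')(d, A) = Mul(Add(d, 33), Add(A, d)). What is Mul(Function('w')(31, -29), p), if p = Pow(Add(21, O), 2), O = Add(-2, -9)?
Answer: 12800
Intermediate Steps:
O = -11
Function('w')(d, A) = Mul(Add(33, d), Add(A, d))
p = 100 (p = Pow(Add(21, -11), 2) = Pow(10, 2) = 100)
Mul(Function('w')(31, -29), p) = Mul(Add(Pow(31, 2), Mul(33, -29), Mul(33, 31), Mul(-29, 31)), 100) = Mul(Add(961, -957, 1023, -899), 100) = Mul(128, 100) = 12800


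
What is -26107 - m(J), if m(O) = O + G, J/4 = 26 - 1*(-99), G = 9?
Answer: -26616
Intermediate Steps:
J = 500 (J = 4*(26 - 1*(-99)) = 4*(26 + 99) = 4*125 = 500)
m(O) = 9 + O (m(O) = O + 9 = 9 + O)
-26107 - m(J) = -26107 - (9 + 500) = -26107 - 1*509 = -26107 - 509 = -26616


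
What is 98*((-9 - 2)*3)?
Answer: -3234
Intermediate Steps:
98*((-9 - 2)*3) = 98*(-11*3) = 98*(-33) = -3234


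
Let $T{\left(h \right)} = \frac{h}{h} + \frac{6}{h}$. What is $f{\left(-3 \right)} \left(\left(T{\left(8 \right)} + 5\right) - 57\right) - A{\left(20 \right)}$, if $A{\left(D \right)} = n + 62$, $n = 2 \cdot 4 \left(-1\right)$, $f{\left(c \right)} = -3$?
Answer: $\frac{387}{4} \approx 96.75$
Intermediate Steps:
$n = -8$ ($n = 8 \left(-1\right) = -8$)
$A{\left(D \right)} = 54$ ($A{\left(D \right)} = -8 + 62 = 54$)
$T{\left(h \right)} = 1 + \frac{6}{h}$
$f{\left(-3 \right)} \left(\left(T{\left(8 \right)} + 5\right) - 57\right) - A{\left(20 \right)} = - 3 \left(\left(\frac{6 + 8}{8} + 5\right) - 57\right) - 54 = - 3 \left(\left(\frac{1}{8} \cdot 14 + 5\right) - 57\right) - 54 = - 3 \left(\left(\frac{7}{4} + 5\right) - 57\right) - 54 = - 3 \left(\frac{27}{4} - 57\right) - 54 = \left(-3\right) \left(- \frac{201}{4}\right) - 54 = \frac{603}{4} - 54 = \frac{387}{4}$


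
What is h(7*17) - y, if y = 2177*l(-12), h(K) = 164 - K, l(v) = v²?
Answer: -313443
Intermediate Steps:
y = 313488 (y = 2177*(-12)² = 2177*144 = 313488)
h(7*17) - y = (164 - 7*17) - 1*313488 = (164 - 1*119) - 313488 = (164 - 119) - 313488 = 45 - 313488 = -313443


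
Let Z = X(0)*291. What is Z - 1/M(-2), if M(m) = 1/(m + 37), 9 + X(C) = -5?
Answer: -4109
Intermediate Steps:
X(C) = -14 (X(C) = -9 - 5 = -14)
M(m) = 1/(37 + m)
Z = -4074 (Z = -14*291 = -4074)
Z - 1/M(-2) = -4074 - 1/(1/(37 - 2)) = -4074 - 1/(1/35) = -4074 - 1/1/35 = -4074 - 1*35 = -4074 - 35 = -4109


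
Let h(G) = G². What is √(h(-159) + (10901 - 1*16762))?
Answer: 2*√4855 ≈ 139.36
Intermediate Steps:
√(h(-159) + (10901 - 1*16762)) = √((-159)² + (10901 - 1*16762)) = √(25281 + (10901 - 16762)) = √(25281 - 5861) = √19420 = 2*√4855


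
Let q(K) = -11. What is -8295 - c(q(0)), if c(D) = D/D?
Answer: -8296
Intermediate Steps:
c(D) = 1
-8295 - c(q(0)) = -8295 - 1*1 = -8295 - 1 = -8296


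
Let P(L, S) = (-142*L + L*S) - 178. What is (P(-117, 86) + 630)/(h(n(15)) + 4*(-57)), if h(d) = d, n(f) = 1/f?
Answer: -105060/3419 ≈ -30.728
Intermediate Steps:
P(L, S) = -178 - 142*L + L*S
(P(-117, 86) + 630)/(h(n(15)) + 4*(-57)) = ((-178 - 142*(-117) - 117*86) + 630)/(1/15 + 4*(-57)) = ((-178 + 16614 - 10062) + 630)/(1/15 - 228) = (6374 + 630)/(-3419/15) = 7004*(-15/3419) = -105060/3419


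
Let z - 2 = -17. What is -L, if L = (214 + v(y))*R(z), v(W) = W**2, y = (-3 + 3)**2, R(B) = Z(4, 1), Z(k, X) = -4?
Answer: 856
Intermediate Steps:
z = -15 (z = 2 - 17 = -15)
R(B) = -4
y = 0 (y = 0**2 = 0)
L = -856 (L = (214 + 0**2)*(-4) = (214 + 0)*(-4) = 214*(-4) = -856)
-L = -1*(-856) = 856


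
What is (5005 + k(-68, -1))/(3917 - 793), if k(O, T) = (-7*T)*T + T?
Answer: 4997/3124 ≈ 1.5996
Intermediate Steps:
k(O, T) = T - 7*T**2 (k(O, T) = -7*T**2 + T = T - 7*T**2)
(5005 + k(-68, -1))/(3917 - 793) = (5005 - (1 - 7*(-1)))/(3917 - 793) = (5005 - (1 + 7))/3124 = (5005 - 1*8)*(1/3124) = (5005 - 8)*(1/3124) = 4997*(1/3124) = 4997/3124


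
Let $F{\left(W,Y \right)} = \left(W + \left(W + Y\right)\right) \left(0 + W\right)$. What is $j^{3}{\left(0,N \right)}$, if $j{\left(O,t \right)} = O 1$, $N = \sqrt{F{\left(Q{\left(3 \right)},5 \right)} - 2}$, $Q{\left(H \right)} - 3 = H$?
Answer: $0$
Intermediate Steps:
$Q{\left(H \right)} = 3 + H$
$F{\left(W,Y \right)} = W \left(Y + 2 W\right)$ ($F{\left(W,Y \right)} = \left(Y + 2 W\right) W = W \left(Y + 2 W\right)$)
$N = 10$ ($N = \sqrt{\left(3 + 3\right) \left(5 + 2 \left(3 + 3\right)\right) - 2} = \sqrt{6 \left(5 + 2 \cdot 6\right) - 2} = \sqrt{6 \left(5 + 12\right) - 2} = \sqrt{6 \cdot 17 - 2} = \sqrt{102 - 2} = \sqrt{100} = 10$)
$j{\left(O,t \right)} = O$
$j^{3}{\left(0,N \right)} = 0^{3} = 0$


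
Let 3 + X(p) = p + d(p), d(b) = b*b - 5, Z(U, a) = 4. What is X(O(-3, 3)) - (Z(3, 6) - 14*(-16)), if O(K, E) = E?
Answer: -224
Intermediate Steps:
d(b) = -5 + b² (d(b) = b² - 5 = -5 + b²)
X(p) = -8 + p + p² (X(p) = -3 + (p + (-5 + p²)) = -3 + (-5 + p + p²) = -8 + p + p²)
X(O(-3, 3)) - (Z(3, 6) - 14*(-16)) = (-8 + 3 + 3²) - (4 - 14*(-16)) = (-8 + 3 + 9) - (4 + 224) = 4 - 1*228 = 4 - 228 = -224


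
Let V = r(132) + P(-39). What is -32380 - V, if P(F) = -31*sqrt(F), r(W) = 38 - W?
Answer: -32286 + 31*I*sqrt(39) ≈ -32286.0 + 193.59*I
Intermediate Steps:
V = -94 - 31*I*sqrt(39) (V = (38 - 1*132) - 31*I*sqrt(39) = (38 - 132) - 31*I*sqrt(39) = -94 - 31*I*sqrt(39) ≈ -94.0 - 193.59*I)
-32380 - V = -32380 - (-94 - 31*I*sqrt(39)) = -32380 + (94 + 31*I*sqrt(39)) = -32286 + 31*I*sqrt(39)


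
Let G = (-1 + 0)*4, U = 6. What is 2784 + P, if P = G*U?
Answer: 2760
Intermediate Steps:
G = -4 (G = -1*4 = -4)
P = -24 (P = -4*6 = -24)
2784 + P = 2784 - 24 = 2760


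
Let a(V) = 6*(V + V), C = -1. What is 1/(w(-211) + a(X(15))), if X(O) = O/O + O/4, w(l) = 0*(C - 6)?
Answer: 1/57 ≈ 0.017544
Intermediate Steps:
w(l) = 0 (w(l) = 0*(-1 - 6) = 0*(-7) = 0)
X(O) = 1 + O/4 (X(O) = 1 + O*(1/4) = 1 + O/4)
a(V) = 12*V (a(V) = 6*(2*V) = 12*V)
1/(w(-211) + a(X(15))) = 1/(0 + 12*(1 + (1/4)*15)) = 1/(0 + 12*(1 + 15/4)) = 1/(0 + 12*(19/4)) = 1/(0 + 57) = 1/57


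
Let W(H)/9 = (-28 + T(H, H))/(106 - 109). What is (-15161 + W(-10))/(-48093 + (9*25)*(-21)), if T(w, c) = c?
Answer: 15047/52818 ≈ 0.28488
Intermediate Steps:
W(H) = 84 - 3*H (W(H) = 9*((-28 + H)/(106 - 109)) = 9*((-28 + H)/(-3)) = 9*((-28 + H)*(-⅓)) = 9*(28/3 - H/3) = 84 - 3*H)
(-15161 + W(-10))/(-48093 + (9*25)*(-21)) = (-15161 + (84 - 3*(-10)))/(-48093 + (9*25)*(-21)) = (-15161 + (84 + 30))/(-48093 + 225*(-21)) = (-15161 + 114)/(-48093 - 4725) = -15047/(-52818) = -15047*(-1/52818) = 15047/52818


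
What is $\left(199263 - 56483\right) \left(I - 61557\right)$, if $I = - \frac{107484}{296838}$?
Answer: $- \frac{434826120602500}{49473} \approx -8.7892 \cdot 10^{9}$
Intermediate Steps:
$I = - \frac{17914}{49473}$ ($I = \left(-107484\right) \frac{1}{296838} = - \frac{17914}{49473} \approx -0.3621$)
$\left(199263 - 56483\right) \left(I - 61557\right) = \left(199263 - 56483\right) \left(- \frac{17914}{49473} - 61557\right) = 142780 \left(- \frac{3045427375}{49473}\right) = - \frac{434826120602500}{49473}$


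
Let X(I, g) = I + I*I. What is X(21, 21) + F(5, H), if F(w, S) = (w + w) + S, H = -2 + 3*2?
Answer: 476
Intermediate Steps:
H = 4 (H = -2 + 6 = 4)
X(I, g) = I + I**2
F(w, S) = S + 2*w (F(w, S) = 2*w + S = S + 2*w)
X(21, 21) + F(5, H) = 21*(1 + 21) + (4 + 2*5) = 21*22 + (4 + 10) = 462 + 14 = 476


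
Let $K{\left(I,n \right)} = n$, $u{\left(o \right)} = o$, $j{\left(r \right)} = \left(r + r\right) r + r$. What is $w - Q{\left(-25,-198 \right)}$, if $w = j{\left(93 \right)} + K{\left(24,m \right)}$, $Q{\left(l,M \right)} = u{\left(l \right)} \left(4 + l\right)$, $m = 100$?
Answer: $16966$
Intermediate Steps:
$j{\left(r \right)} = r + 2 r^{2}$ ($j{\left(r \right)} = 2 r r + r = 2 r^{2} + r = r + 2 r^{2}$)
$Q{\left(l,M \right)} = l \left(4 + l\right)$
$w = 17491$ ($w = 93 \left(1 + 2 \cdot 93\right) + 100 = 93 \left(1 + 186\right) + 100 = 93 \cdot 187 + 100 = 17391 + 100 = 17491$)
$w - Q{\left(-25,-198 \right)} = 17491 - - 25 \left(4 - 25\right) = 17491 - \left(-25\right) \left(-21\right) = 17491 - 525 = 16966$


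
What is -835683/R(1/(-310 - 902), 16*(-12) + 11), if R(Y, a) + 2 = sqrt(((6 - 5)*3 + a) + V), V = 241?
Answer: -1671366/59 - 2507049*sqrt(7)/59 ≈ -1.4075e+5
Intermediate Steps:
R(Y, a) = -2 + sqrt(244 + a) (R(Y, a) = -2 + sqrt(((6 - 5)*3 + a) + 241) = -2 + sqrt((1*3 + a) + 241) = -2 + sqrt((3 + a) + 241) = -2 + sqrt(244 + a))
-835683/R(1/(-310 - 902), 16*(-12) + 11) = -835683/(-2 + sqrt(244 + (16*(-12) + 11))) = -835683/(-2 + sqrt(244 + (-192 + 11))) = -835683/(-2 + sqrt(244 - 181)) = -835683/(-2 + sqrt(63)) = -835683/(-2 + 3*sqrt(7))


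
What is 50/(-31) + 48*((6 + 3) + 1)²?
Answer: 148750/31 ≈ 4798.4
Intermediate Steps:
50/(-31) + 48*((6 + 3) + 1)² = 50*(-1/31) + 48*(9 + 1)² = -50/31 + 48*10² = -50/31 + 48*100 = -50/31 + 4800 = 148750/31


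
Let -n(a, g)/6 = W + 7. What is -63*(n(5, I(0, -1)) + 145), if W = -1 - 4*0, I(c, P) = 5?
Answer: -6867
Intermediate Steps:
W = -1 (W = -1 + 0 = -1)
n(a, g) = -36 (n(a, g) = -6*(-1 + 7) = -6*6 = -36)
-63*(n(5, I(0, -1)) + 145) = -63*(-36 + 145) = -63*109 = -6867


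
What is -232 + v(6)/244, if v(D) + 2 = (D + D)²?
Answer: -28233/122 ≈ -231.42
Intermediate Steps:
v(D) = -2 + 4*D² (v(D) = -2 + (D + D)² = -2 + (2*D)² = -2 + 4*D²)
-232 + v(6)/244 = -232 + (-2 + 4*6²)/244 = -232 + (-2 + 4*36)/244 = -232 + (-2 + 144)/244 = -232 + (1/244)*142 = -232 + 71/122 = -28233/122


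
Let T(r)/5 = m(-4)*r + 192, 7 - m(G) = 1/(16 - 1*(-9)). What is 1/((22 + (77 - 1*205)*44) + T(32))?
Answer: -5/17682 ≈ -0.00028277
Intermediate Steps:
m(G) = 174/25 (m(G) = 7 - 1/(16 - 1*(-9)) = 7 - 1/(16 + 9) = 7 - 1/25 = 174/25)
T(r) = 960 + 174*r/5 (T(r) = 5*(174*r/25 + 192) = 5*(192 + 174*r/25) = 960 + 174*r/5)
1/((22 + (77 - 1*205)*44) + T(32)) = 1/((22 + (77 - 1*205)*44) + (960 + (174/5)*32)) = 1/((22 + (77 - 205)*44) + (960 + 5568/5)) = 1/((22 - 128*44) + 10368/5) = 1/((22 - 5632) + 10368/5) = 1/(-5610 + 10368/5) = 1/(-17682/5) = -5/17682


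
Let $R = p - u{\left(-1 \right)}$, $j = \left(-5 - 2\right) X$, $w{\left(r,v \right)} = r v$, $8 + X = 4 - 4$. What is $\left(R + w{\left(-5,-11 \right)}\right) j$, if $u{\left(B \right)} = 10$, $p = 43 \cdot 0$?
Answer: $2520$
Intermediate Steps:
$p = 0$
$X = -8$ ($X = -8 + \left(4 - 4\right) = -8 + 0 = -8$)
$j = 56$ ($j = \left(-5 - 2\right) \left(-8\right) = \left(-7\right) \left(-8\right) = 56$)
$R = -10$ ($R = 0 - 10 = -10$)
$\left(R + w{\left(-5,-11 \right)}\right) j = \left(-10 - -55\right) 56 = \left(-10 + 55\right) 56 = 45 \cdot 56 = 2520$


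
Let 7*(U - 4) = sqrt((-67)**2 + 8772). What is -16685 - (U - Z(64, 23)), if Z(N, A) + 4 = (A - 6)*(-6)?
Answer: -16795 - sqrt(13261)/7 ≈ -16811.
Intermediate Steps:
Z(N, A) = 32 - 6*A (Z(N, A) = -4 + (A - 6)*(-6) = -4 + (-6 + A)*(-6) = -4 + (36 - 6*A) = 32 - 6*A)
U = 4 + sqrt(13261)/7 (U = 4 + sqrt((-67)**2 + 8772)/7 = 4 + sqrt(4489 + 8772)/7 = 4 + sqrt(13261)/7 ≈ 20.451)
-16685 - (U - Z(64, 23)) = -16685 - ((4 + sqrt(13261)/7) - (32 - 6*23)) = -16685 - ((4 + sqrt(13261)/7) - (32 - 138)) = -16685 - ((4 + sqrt(13261)/7) - 1*(-106)) = -16685 - ((4 + sqrt(13261)/7) + 106) = -16685 - (110 + sqrt(13261)/7) = -16685 + (-110 - sqrt(13261)/7) = -16795 - sqrt(13261)/7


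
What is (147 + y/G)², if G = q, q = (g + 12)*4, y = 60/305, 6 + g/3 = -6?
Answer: 5145910225/238144 ≈ 21608.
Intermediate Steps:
g = -36 (g = -18 + 3*(-6) = -18 - 18 = -36)
y = 12/61 (y = 60*(1/305) = 12/61 ≈ 0.19672)
q = -96 (q = (-36 + 12)*4 = -24*4 = -96)
G = -96
(147 + y/G)² = (147 + (12/61)/(-96))² = (147 + (12/61)*(-1/96))² = (147 - 1/488)² = (71735/488)² = 5145910225/238144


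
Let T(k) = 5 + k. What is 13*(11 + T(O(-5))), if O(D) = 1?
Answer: 221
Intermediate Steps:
13*(11 + T(O(-5))) = 13*(11 + (5 + 1)) = 13*(11 + 6) = 13*17 = 221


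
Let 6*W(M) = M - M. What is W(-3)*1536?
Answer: 0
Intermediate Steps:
W(M) = 0 (W(M) = (M - M)/6 = (⅙)*0 = 0)
W(-3)*1536 = 0*1536 = 0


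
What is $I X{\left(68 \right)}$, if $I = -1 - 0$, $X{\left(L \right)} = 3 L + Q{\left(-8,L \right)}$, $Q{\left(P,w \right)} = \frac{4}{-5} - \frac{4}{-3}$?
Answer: $- \frac{3068}{15} \approx -204.53$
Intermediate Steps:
$Q{\left(P,w \right)} = \frac{8}{15}$ ($Q{\left(P,w \right)} = 4 \left(- \frac{1}{5}\right) - - \frac{4}{3} = - \frac{4}{5} + \frac{4}{3} = \frac{8}{15}$)
$X{\left(L \right)} = \frac{8}{15} + 3 L$ ($X{\left(L \right)} = 3 L + \frac{8}{15} = \frac{8}{15} + 3 L$)
$I = -1$ ($I = -1 + 0 = -1$)
$I X{\left(68 \right)} = - (\frac{8}{15} + 3 \cdot 68) = - (\frac{8}{15} + 204) = \left(-1\right) \frac{3068}{15} = - \frac{3068}{15}$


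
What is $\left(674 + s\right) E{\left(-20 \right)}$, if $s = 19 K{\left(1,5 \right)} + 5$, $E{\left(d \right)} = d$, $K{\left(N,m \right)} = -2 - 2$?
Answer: $-12060$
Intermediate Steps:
$K{\left(N,m \right)} = -4$
$s = -71$ ($s = 19 \left(-4\right) + 5 = -76 + 5 = -71$)
$\left(674 + s\right) E{\left(-20 \right)} = \left(674 - 71\right) \left(-20\right) = 603 \left(-20\right) = -12060$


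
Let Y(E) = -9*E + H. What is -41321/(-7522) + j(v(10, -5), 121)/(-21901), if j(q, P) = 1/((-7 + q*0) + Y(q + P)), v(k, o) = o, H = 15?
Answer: 468775096239/85334968796 ≈ 5.4934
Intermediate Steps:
Y(E) = 15 - 9*E (Y(E) = -9*E + 15 = 15 - 9*E)
j(q, P) = 1/(8 - 9*P - 9*q) (j(q, P) = 1/((-7 + q*0) + (15 - 9*(q + P))) = 1/((-7 + 0) + (15 - 9*(P + q))) = 1/(-7 + (15 + (-9*P - 9*q))) = 1/(-7 + (15 - 9*P - 9*q)) = 1/(8 - 9*P - 9*q))
-41321/(-7522) + j(v(10, -5), 121)/(-21901) = -41321/(-7522) - 1/(-8 + 9*121 + 9*(-5))/(-21901) = -41321*(-1/7522) - 1/(-8 + 1089 - 45)*(-1/21901) = 41321/7522 - 1/1036*(-1/21901) = 41321/7522 + 1/22689436 = 468775096239/85334968796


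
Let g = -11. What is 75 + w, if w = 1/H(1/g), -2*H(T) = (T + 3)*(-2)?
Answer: 2411/32 ≈ 75.344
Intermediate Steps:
H(T) = 3 + T (H(T) = -(T + 3)*(-2)/2 = -(3 + T)*(-2)/2 = -(-6 - 2*T)/2 = 3 + T)
w = 11/32 (w = 1/(3 + 1/(-11)) = 1/(3 - 1/11) = 1/(32/11) = 11/32 ≈ 0.34375)
75 + w = 75 + 11/32 = 2411/32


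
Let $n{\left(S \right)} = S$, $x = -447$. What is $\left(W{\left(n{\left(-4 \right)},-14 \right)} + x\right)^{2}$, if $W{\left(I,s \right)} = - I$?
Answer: $196249$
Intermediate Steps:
$\left(W{\left(n{\left(-4 \right)},-14 \right)} + x\right)^{2} = \left(\left(-1\right) \left(-4\right) - 447\right)^{2} = \left(4 - 447\right)^{2} = \left(-443\right)^{2} = 196249$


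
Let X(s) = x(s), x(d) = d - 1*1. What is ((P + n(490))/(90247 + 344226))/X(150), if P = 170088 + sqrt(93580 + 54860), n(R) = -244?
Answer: 169844/64736477 + 2*sqrt(37110)/64736477 ≈ 0.0026296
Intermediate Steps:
x(d) = -1 + d (x(d) = d - 1 = -1 + d)
X(s) = -1 + s
P = 170088 + 2*sqrt(37110) (P = 170088 + sqrt(148440) = 170088 + 2*sqrt(37110) ≈ 1.7047e+5)
((P + n(490))/(90247 + 344226))/X(150) = (((170088 + 2*sqrt(37110)) - 244)/(90247 + 344226))/(-1 + 150) = ((169844 + 2*sqrt(37110))/434473)/149 = ((169844 + 2*sqrt(37110))*(1/434473))*(1/149) = (169844/434473 + 2*sqrt(37110)/434473)*(1/149) = 169844/64736477 + 2*sqrt(37110)/64736477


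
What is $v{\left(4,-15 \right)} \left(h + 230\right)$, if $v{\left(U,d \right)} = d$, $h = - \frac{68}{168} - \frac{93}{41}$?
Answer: $- \frac{1957285}{574} \approx -3409.9$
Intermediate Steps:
$h = - \frac{4603}{1722}$ ($h = \left(-68\right) \frac{1}{168} - \frac{93}{41} = - \frac{17}{42} - \frac{93}{41} = - \frac{4603}{1722} \approx -2.6731$)
$v{\left(4,-15 \right)} \left(h + 230\right) = - 15 \left(- \frac{4603}{1722} + 230\right) = \left(-15\right) \frac{391457}{1722} = - \frac{1957285}{574}$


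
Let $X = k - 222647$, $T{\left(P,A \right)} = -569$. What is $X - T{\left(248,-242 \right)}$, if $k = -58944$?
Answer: $-281022$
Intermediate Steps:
$X = -281591$ ($X = -58944 - 222647 = -281591$)
$X - T{\left(248,-242 \right)} = -281591 - -569 = -281591 + 569 = -281022$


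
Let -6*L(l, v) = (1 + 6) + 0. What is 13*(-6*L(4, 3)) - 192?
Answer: -101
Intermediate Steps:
L(l, v) = -7/6 (L(l, v) = -((1 + 6) + 0)/6 = -(7 + 0)/6 = -⅙*7 = -7/6)
13*(-6*L(4, 3)) - 192 = 13*(-6*(-7/6)) - 192 = 13*7 - 192 = 91 - 192 = -101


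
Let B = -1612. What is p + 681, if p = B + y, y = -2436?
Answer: -3367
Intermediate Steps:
p = -4048 (p = -1612 - 2436 = -4048)
p + 681 = -4048 + 681 = -3367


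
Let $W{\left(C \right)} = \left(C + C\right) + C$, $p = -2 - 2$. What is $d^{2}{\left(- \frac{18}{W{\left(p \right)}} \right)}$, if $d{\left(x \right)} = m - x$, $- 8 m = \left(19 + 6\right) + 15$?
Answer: $\frac{169}{4} \approx 42.25$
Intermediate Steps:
$m = -5$ ($m = - \frac{\left(19 + 6\right) + 15}{8} = - \frac{25 + 15}{8} = \left(- \frac{1}{8}\right) 40 = -5$)
$p = -4$
$W{\left(C \right)} = 3 C$ ($W{\left(C \right)} = 2 C + C = 3 C$)
$d{\left(x \right)} = -5 - x$
$d^{2}{\left(- \frac{18}{W{\left(p \right)}} \right)} = \left(-5 - - \frac{18}{3 \left(-4\right)}\right)^{2} = \left(-5 - - \frac{18}{-12}\right)^{2} = \left(-5 - \left(-18\right) \left(- \frac{1}{12}\right)\right)^{2} = \left(-5 - \frac{3}{2}\right)^{2} = \left(- \frac{13}{2}\right)^{2} = \frac{169}{4}$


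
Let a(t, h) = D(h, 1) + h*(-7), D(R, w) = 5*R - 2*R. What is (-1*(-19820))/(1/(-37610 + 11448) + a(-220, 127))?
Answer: -518530840/13290297 ≈ -39.016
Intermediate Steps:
D(R, w) = 3*R
a(t, h) = -4*h (a(t, h) = 3*h + h*(-7) = 3*h - 7*h = -4*h)
(-1*(-19820))/(1/(-37610 + 11448) + a(-220, 127)) = (-1*(-19820))/(1/(-37610 + 11448) - 4*127) = 19820/(1/(-26162) - 508) = 19820/(-1/26162 - 508) = 19820/(-13290297/26162) = 19820*(-26162/13290297) = -518530840/13290297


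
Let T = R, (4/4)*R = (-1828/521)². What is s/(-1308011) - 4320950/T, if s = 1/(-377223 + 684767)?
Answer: -7372136509246016308881/21003470625118354 ≈ -3.5100e+5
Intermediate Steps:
s = 1/307544 ≈ 3.2516e-6
R = 3341584/271441 (R = (-1828/521)² = 3341584/271441 ≈ 12.311)
T = 3341584/271441 ≈ 12.311
s/(-1308011) - 4320950/T = (1/307544)/(-1308011) - 4320950/3341584/271441 = (1/307544)*(-1/1308011) - 4320950*271441/3341584 = -1/402270934984 - 586441494475/1670792 = -7372136509246016308881/21003470625118354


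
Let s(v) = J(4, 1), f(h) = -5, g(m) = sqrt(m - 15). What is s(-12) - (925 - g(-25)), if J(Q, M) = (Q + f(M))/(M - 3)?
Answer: -1849/2 + 2*I*sqrt(10) ≈ -924.5 + 6.3246*I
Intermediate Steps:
g(m) = sqrt(-15 + m)
J(Q, M) = (-5 + Q)/(-3 + M) (J(Q, M) = (Q - 5)/(M - 3) = (-5 + Q)/(-3 + M))
s(v) = 1/2 (s(v) = (-5 + 4)/(-3 + 1) = -1/(-2) = -1/2*(-1) = 1/2)
s(-12) - (925 - g(-25)) = 1/2 - (925 - sqrt(-15 - 25)) = 1/2 - (925 - sqrt(-40)) = 1/2 - (925 - 2*I*sqrt(10)) = 1/2 + (-925 + 2*I*sqrt(10)) = -1849/2 + 2*I*sqrt(10)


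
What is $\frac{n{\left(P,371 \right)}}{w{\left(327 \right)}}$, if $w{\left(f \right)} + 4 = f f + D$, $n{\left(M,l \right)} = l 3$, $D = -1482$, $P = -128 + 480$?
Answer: $\frac{1113}{105443} \approx 0.010555$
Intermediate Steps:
$P = 352$
$n{\left(M,l \right)} = 3 l$
$w{\left(f \right)} = -1486 + f^{2}$ ($w{\left(f \right)} = -4 + \left(f f - 1482\right) = -4 + \left(f^{2} - 1482\right) = -4 + \left(-1482 + f^{2}\right) = -1486 + f^{2}$)
$\frac{n{\left(P,371 \right)}}{w{\left(327 \right)}} = \frac{3 \cdot 371}{-1486 + 327^{2}} = \frac{1113}{-1486 + 106929} = \frac{1113}{105443}$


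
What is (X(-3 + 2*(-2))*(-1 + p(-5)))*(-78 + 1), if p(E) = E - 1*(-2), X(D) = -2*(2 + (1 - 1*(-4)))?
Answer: -4312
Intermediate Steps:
X(D) = -14 (X(D) = -2*(2 + (1 + 4)) = -2*(2 + 5) = -2*7 = -14)
p(E) = 2 + E (p(E) = E + 2 = 2 + E)
(X(-3 + 2*(-2))*(-1 + p(-5)))*(-78 + 1) = (-14*(-1 + (2 - 5)))*(-78 + 1) = -14*(-1 - 3)*(-77) = -14*(-4)*(-77) = 56*(-77) = -4312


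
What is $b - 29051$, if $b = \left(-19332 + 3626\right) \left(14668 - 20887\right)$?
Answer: $97646563$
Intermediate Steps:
$b = 97675614$ ($b = \left(-15706\right) \left(-6219\right) = 97675614$)
$b - 29051 = 97675614 - 29051 = 97646563$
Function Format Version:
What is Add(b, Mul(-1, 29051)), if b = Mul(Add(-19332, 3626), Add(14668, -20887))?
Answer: 97646563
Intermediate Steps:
b = 97675614 (b = Mul(-15706, -6219) = 97675614)
Add(b, Mul(-1, 29051)) = Add(97675614, Mul(-1, 29051)) = Add(97675614, -29051) = 97646563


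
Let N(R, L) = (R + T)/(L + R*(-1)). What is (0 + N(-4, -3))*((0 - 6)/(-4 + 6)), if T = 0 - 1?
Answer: 15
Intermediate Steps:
T = -1
N(R, L) = (-1 + R)/(L - R) (N(R, L) = (R - 1)/(L + R*(-1)) = (-1 + R)/(L - R))
(0 + N(-4, -3))*((0 - 6)/(-4 + 6)) = (0 + (-1 - 4)/(-3 - 1*(-4)))*((0 - 6)/(-4 + 6)) = (0 - 5/(-3 + 4))*(-6/2) = (0 - 5/1)*(-6*½) = (0 + 1*(-5))*(-3) = (0 - 5)*(-3) = -5*(-3) = 15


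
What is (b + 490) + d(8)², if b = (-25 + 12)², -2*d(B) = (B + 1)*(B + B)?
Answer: 5843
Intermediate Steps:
d(B) = -B*(1 + B) (d(B) = -(B + 1)*(B + B)/2 = -(1 + B)*2*B/2 = -B*(1 + B))
b = 169 (b = (-13)² = 169)
(b + 490) + d(8)² = (169 + 490) + (-1*8*(1 + 8))² = 659 + (-1*8*9)² = 659 + (-72)² = 659 + 5184 = 5843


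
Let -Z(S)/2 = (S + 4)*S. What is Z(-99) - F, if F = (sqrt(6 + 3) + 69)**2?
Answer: -23994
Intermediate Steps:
Z(S) = -2*S*(4 + S) (Z(S) = -2*(S + 4)*S = -2*(4 + S)*S = -2*S*(4 + S))
F = 5184 (F = (sqrt(9) + 69)**2 = (3 + 69)**2 = 72**2 = 5184)
Z(-99) - F = -2*(-99)*(4 - 99) - 1*5184 = -2*(-99)*(-95) - 5184 = -18810 - 5184 = -23994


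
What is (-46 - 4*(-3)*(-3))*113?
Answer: -9266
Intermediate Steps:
(-46 - 4*(-3)*(-3))*113 = (-46 + 12*(-3))*113 = (-46 - 36)*113 = -82*113 = -9266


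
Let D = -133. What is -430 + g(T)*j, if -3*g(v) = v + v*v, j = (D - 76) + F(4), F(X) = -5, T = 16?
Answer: 56918/3 ≈ 18973.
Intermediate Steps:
j = -214 (j = (-133 - 76) - 5 = -209 - 5 = -214)
g(v) = -v/3 - v²/3 (g(v) = -(v + v*v)/3 = -(v + v²)/3 = -v/3 - v²/3)
-430 + g(T)*j = -430 - ⅓*16*(1 + 16)*(-214) = -430 - ⅓*16*17*(-214) = -430 - 272/3*(-214) = -430 + 58208/3 = 56918/3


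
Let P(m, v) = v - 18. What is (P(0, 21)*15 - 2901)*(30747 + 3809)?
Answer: -98691936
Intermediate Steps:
P(m, v) = -18 + v
(P(0, 21)*15 - 2901)*(30747 + 3809) = ((-18 + 21)*15 - 2901)*(30747 + 3809) = (3*15 - 2901)*34556 = (45 - 2901)*34556 = -2856*34556 = -98691936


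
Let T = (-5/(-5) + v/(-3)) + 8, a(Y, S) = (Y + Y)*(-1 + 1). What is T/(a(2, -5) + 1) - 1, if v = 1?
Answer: 23/3 ≈ 7.6667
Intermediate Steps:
a(Y, S) = 0 (a(Y, S) = (2*Y)*0 = 0)
T = 26/3 (T = (-5/(-5) + 1/(-3)) + 8 = (-5*(-⅕) + 1*(-⅓)) + 8 = (1 - ⅓) + 8 = ⅔ + 8 = 26/3 ≈ 8.6667)
T/(a(2, -5) + 1) - 1 = (26/3)/(0 + 1) - 1 = (26/3)/1 - 1 = 1*(26/3) - 1 = 26/3 - 1 = 23/3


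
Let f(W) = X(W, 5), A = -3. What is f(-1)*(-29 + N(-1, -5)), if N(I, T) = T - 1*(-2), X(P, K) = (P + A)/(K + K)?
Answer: 64/5 ≈ 12.800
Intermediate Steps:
X(P, K) = (-3 + P)/(2*K) (X(P, K) = (P - 3)/(K + K) = (-3 + P)/((2*K)) = (-3 + P)*(1/(2*K)) = (-3 + P)/(2*K))
N(I, T) = 2 + T (N(I, T) = T + 2 = 2 + T)
f(W) = -3/10 + W/10 (f(W) = (½)*(-3 + W)/5 = (½)*(⅕)*(-3 + W) = -3/10 + W/10)
f(-1)*(-29 + N(-1, -5)) = (-3/10 + (⅒)*(-1))*(-29 + (2 - 5)) = (-3/10 - ⅒)*(-29 - 3) = -⅖*(-32) = 64/5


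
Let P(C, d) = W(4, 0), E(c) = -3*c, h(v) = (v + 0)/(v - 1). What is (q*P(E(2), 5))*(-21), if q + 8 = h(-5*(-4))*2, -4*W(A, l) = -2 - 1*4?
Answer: 3528/19 ≈ 185.68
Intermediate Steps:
h(v) = v/(-1 + v)
W(A, l) = 3/2 (W(A, l) = -(-2 - 1*4)/4 = -(-2 - 4)/4 = -¼*(-6) = 3/2)
q = -112/19 (q = -8 + ((-5*(-4))/(-1 - 5*(-4)))*2 = -8 + (20/(-1 + 20))*2 = -8 + (20/19)*2 = -8 + 40/19 = -112/19 ≈ -5.8947)
P(C, d) = 3/2
(q*P(E(2), 5))*(-21) = -112/19*3/2*(-21) = -168/19*(-21) = 3528/19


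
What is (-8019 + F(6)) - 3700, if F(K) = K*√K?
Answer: -11719 + 6*√6 ≈ -11704.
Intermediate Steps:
F(K) = K^(3/2)
(-8019 + F(6)) - 3700 = (-8019 + 6^(3/2)) - 3700 = (-8019 + 6*√6) - 3700 = -11719 + 6*√6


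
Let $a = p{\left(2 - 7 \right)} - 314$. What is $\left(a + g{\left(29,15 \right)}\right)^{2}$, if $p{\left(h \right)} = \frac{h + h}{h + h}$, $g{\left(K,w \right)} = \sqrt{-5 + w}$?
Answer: $\left(-313 + \sqrt{10}\right)^{2} \approx 95999.0$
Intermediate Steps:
$p{\left(h \right)} = 1$ ($p{\left(h \right)} = \frac{2 h}{2 h} = 2 h \frac{1}{2 h} = 1$)
$a = -313$ ($a = 1 - 314 = -313$)
$\left(a + g{\left(29,15 \right)}\right)^{2} = \left(-313 + \sqrt{-5 + 15}\right)^{2} = \left(-313 + \sqrt{10}\right)^{2}$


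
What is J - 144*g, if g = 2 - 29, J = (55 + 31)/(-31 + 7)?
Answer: 46613/12 ≈ 3884.4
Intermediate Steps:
J = -43/12 (J = 86/(-24) = 86*(-1/24) = -43/12 ≈ -3.5833)
g = -27
J - 144*g = -43/12 - 144*(-27) = -43/12 + 3888 = 46613/12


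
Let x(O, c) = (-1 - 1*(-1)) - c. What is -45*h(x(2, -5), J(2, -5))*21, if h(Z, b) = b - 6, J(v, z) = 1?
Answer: 4725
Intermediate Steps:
x(O, c) = -c (x(O, c) = (-1 + 1) - c = 0 - c = -c)
h(Z, b) = -6 + b
-45*h(x(2, -5), J(2, -5))*21 = -45*(-6 + 1)*21 = -45*(-5)*21 = 225*21 = 4725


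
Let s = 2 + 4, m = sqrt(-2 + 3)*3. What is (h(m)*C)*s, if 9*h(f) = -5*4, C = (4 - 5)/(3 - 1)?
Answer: 20/3 ≈ 6.6667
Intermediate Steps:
C = -1/2 ≈ -0.50000
m = 3 (m = sqrt(1)*3 = 1*3 = 3)
s = 6
h(f) = -20/9 (h(f) = (-5*4)/9 = (1/9)*(-20) = -20/9)
(h(m)*C)*s = -20/9*(-1/2)*6 = (10/9)*6 = 20/3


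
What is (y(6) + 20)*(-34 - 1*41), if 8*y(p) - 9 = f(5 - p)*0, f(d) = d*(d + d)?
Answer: -12675/8 ≈ -1584.4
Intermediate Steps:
f(d) = 2*d**2 (f(d) = d*(2*d) = 2*d**2)
y(p) = 9/8 (y(p) = 9/8 + ((2*(5 - p)**2)*0)/8 = 9/8 + (1/8)*0 = 9/8 + 0 = 9/8)
(y(6) + 20)*(-34 - 1*41) = (9/8 + 20)*(-34 - 1*41) = 169*(-34 - 41)/8 = (169/8)*(-75) = -12675/8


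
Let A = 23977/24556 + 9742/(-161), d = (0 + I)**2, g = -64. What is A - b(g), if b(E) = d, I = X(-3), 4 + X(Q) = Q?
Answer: -61298077/564788 ≈ -108.53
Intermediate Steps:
X(Q) = -4 + Q
I = -7 (I = -4 - 3 = -7)
d = 49 (d = (0 - 7)**2 = (-7)**2 = 49)
b(E) = 49
A = -33623465/564788 (A = 23977*(1/24556) + 9742*(-1/161) = 23977/24556 - 9742/161 = -33623465/564788 ≈ -59.533)
A - b(g) = -33623465/564788 - 1*49 = -33623465/564788 - 49 = -61298077/564788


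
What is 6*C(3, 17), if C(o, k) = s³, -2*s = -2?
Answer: 6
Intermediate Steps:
s = 1 (s = -½*(-2) = 1)
C(o, k) = 1 (C(o, k) = 1³ = 1)
6*C(3, 17) = 6*1 = 6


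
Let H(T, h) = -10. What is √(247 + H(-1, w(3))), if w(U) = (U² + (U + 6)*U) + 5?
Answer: √237 ≈ 15.395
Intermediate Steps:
w(U) = 5 + U² + U*(6 + U) (w(U) = (U² + (6 + U)*U) + 5 = (U² + U*(6 + U)) + 5 = 5 + U² + U*(6 + U))
√(247 + H(-1, w(3))) = √(247 - 10) = √237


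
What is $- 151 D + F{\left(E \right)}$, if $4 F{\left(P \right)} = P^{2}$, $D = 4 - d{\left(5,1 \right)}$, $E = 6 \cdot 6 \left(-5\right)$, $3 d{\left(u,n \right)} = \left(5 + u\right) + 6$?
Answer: $\frac{24904}{3} \approx 8301.3$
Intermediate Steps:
$d{\left(u,n \right)} = \frac{11}{3} + \frac{u}{3}$ ($d{\left(u,n \right)} = \frac{\left(5 + u\right) + 6}{3} = \frac{11 + u}{3} = \frac{11}{3} + \frac{u}{3}$)
$E = -180$ ($E = 36 \left(-5\right) = -180$)
$D = - \frac{4}{3}$ ($D = 4 - \left(\frac{11}{3} + \frac{1}{3} \cdot 5\right) = 4 - \left(\frac{11}{3} + \frac{5}{3}\right) = 4 - \frac{16}{3} = - \frac{4}{3} \approx -1.3333$)
$F{\left(P \right)} = \frac{P^{2}}{4}$
$- 151 D + F{\left(E \right)} = \left(-151\right) \left(- \frac{4}{3}\right) + \frac{\left(-180\right)^{2}}{4} = \frac{604}{3} + \frac{1}{4} \cdot 32400 = \frac{604}{3} + 8100 = \frac{24904}{3}$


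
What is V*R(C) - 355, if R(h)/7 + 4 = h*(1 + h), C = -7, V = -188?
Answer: -50363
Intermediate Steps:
R(h) = -28 + 7*h*(1 + h) (R(h) = -28 + 7*(h*(1 + h)) = -28 + 7*h*(1 + h))
V*R(C) - 355 = -188*(-28 + 7*(-7) + 7*(-7)²) - 355 = -188*(-28 - 49 + 7*49) - 355 = -188*(-28 - 49 + 343) - 355 = -188*266 - 355 = -50008 - 355 = -50363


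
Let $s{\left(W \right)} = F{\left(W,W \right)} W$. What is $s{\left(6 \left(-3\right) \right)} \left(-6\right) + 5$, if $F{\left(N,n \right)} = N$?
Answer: $-1939$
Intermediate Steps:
$s{\left(W \right)} = W^{2}$ ($s{\left(W \right)} = W W = W^{2}$)
$s{\left(6 \left(-3\right) \right)} \left(-6\right) + 5 = \left(6 \left(-3\right)\right)^{2} \left(-6\right) + 5 = \left(-18\right)^{2} \left(-6\right) + 5 = 324 \left(-6\right) + 5 = -1944 + 5 = -1939$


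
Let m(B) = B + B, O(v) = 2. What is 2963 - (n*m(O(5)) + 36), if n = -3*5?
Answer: 2987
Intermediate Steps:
n = -15
m(B) = 2*B
2963 - (n*m(O(5)) + 36) = 2963 - (-30*2 + 36) = 2963 - (-15*4 + 36) = 2963 - (-60 + 36) = 2963 - 1*(-24) = 2963 + 24 = 2987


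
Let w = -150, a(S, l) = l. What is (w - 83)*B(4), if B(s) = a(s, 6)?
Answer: -1398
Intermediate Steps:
B(s) = 6
(w - 83)*B(4) = (-150 - 83)*6 = -233*6 = -1398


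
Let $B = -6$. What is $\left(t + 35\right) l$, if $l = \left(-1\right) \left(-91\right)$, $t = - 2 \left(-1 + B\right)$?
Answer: $4459$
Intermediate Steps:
$t = 14$ ($t = - 2 \left(-1 - 6\right) = \left(-2\right) \left(-7\right) = 14$)
$l = 91$
$\left(t + 35\right) l = \left(14 + 35\right) 91 = 49 \cdot 91 = 4459$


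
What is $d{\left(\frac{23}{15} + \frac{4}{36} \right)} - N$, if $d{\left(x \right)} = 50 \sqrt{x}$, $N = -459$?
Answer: $459 + \frac{10 \sqrt{370}}{3} \approx 523.12$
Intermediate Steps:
$d{\left(\frac{23}{15} + \frac{4}{36} \right)} - N = 50 \sqrt{\frac{23}{15} + \frac{4}{36}} - -459 = 50 \sqrt{23 \cdot \frac{1}{15} + 4 \cdot \frac{1}{36}} + 459 = 50 \sqrt{\frac{23}{15} + \frac{1}{9}} + 459 = 50 \sqrt{\frac{74}{45}} + 459 = 50 \frac{\sqrt{370}}{15} + 459 = \frac{10 \sqrt{370}}{3} + 459 = 459 + \frac{10 \sqrt{370}}{3}$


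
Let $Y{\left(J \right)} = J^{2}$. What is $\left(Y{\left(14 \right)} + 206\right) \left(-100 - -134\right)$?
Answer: $13668$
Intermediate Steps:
$\left(Y{\left(14 \right)} + 206\right) \left(-100 - -134\right) = \left(14^{2} + 206\right) \left(-100 - -134\right) = \left(196 + 206\right) \left(-100 + 134\right) = 402 \cdot 34 = 13668$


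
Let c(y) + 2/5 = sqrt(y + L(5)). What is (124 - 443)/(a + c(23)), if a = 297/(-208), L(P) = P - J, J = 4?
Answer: -630675760/22344599 - 690060800*sqrt(6)/22344599 ≈ -103.87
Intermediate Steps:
L(P) = -4 + P (L(P) = P - 1*4 = P - 4 = -4 + P)
c(y) = -2/5 + sqrt(1 + y) (c(y) = -2/5 + sqrt(y + (-4 + 5)) = -2/5 + sqrt(y + 1) = -2/5 + sqrt(1 + y))
a = -297/208 (a = 297*(-1/208) = -297/208 ≈ -1.4279)
(124 - 443)/(a + c(23)) = (124 - 443)/(-297/208 + (-2/5 + sqrt(1 + 23))) = -319/(-297/208 + (-2/5 + sqrt(24))) = -319/(-297/208 + (-2/5 + 2*sqrt(6))) = -319/(-1901/1040 + 2*sqrt(6))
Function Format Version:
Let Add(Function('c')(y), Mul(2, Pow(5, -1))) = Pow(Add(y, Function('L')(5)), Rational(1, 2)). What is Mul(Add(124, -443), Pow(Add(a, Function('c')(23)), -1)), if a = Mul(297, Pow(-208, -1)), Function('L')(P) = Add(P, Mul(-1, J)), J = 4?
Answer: Add(Rational(-630675760, 22344599), Mul(Rational(-690060800, 22344599), Pow(6, Rational(1, 2)))) ≈ -103.87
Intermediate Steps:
Function('L')(P) = Add(-4, P) (Function('L')(P) = Add(P, Mul(-1, 4)) = Add(P, -4) = Add(-4, P))
Function('c')(y) = Add(Rational(-2, 5), Pow(Add(1, y), Rational(1, 2))) (Function('c')(y) = Add(Rational(-2, 5), Pow(Add(y, Add(-4, 5)), Rational(1, 2))) = Add(Rational(-2, 5), Pow(Add(y, 1), Rational(1, 2))) = Add(Rational(-2, 5), Pow(Add(1, y), Rational(1, 2))))
a = Rational(-297, 208) (a = Mul(297, Rational(-1, 208)) = Rational(-297, 208) ≈ -1.4279)
Mul(Add(124, -443), Pow(Add(a, Function('c')(23)), -1)) = Mul(Add(124, -443), Pow(Add(Rational(-297, 208), Add(Rational(-2, 5), Pow(Add(1, 23), Rational(1, 2)))), -1)) = Mul(-319, Pow(Add(Rational(-297, 208), Add(Rational(-2, 5), Pow(24, Rational(1, 2)))), -1)) = Mul(-319, Pow(Add(Rational(-297, 208), Add(Rational(-2, 5), Mul(2, Pow(6, Rational(1, 2))))), -1)) = Mul(-319, Pow(Add(Rational(-1901, 1040), Mul(2, Pow(6, Rational(1, 2)))), -1))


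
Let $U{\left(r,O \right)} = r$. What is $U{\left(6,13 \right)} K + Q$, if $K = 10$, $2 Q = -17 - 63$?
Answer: $20$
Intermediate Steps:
$Q = -40$ ($Q = \frac{-17 - 63}{2} = \frac{1}{2} \left(-80\right) = -40$)
$U{\left(6,13 \right)} K + Q = 6 \cdot 10 - 40 = 60 - 40 = 20$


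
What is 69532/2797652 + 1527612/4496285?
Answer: 1146590613911/3144760180705 ≈ 0.36460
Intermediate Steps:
69532/2797652 + 1527612/4496285 = 69532*(1/2797652) + 1527612*(1/4496285) = 17383/699413 + 1527612/4496285 = 1146590613911/3144760180705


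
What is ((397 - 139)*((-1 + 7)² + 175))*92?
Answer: 5008296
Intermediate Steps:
((397 - 139)*((-1 + 7)² + 175))*92 = (258*(6² + 175))*92 = (258*(36 + 175))*92 = (258*211)*92 = 54438*92 = 5008296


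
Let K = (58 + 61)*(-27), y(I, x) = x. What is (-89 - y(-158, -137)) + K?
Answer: -3165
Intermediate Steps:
K = -3213 (K = 119*(-27) = -3213)
(-89 - y(-158, -137)) + K = (-89 - 1*(-137)) - 3213 = (-89 + 137) - 3213 = 48 - 3213 = -3165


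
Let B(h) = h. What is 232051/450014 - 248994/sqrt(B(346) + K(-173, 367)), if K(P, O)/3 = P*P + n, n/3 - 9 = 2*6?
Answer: 232051/450014 - 124497*sqrt(90322)/45161 ≈ -827.98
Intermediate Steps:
n = 63 (n = 27 + 3*(2*6) = 27 + 3*12 = 27 + 36 = 63)
K(P, O) = 189 + 3*P**2 (K(P, O) = 3*(P*P + 63) = 3*(P**2 + 63) = 3*(63 + P**2) = 189 + 3*P**2)
232051/450014 - 248994/sqrt(B(346) + K(-173, 367)) = 232051/450014 - 248994/sqrt(346 + (189 + 3*(-173)**2)) = 232051*(1/450014) - 248994/sqrt(346 + (189 + 3*29929)) = 232051/450014 - 248994/sqrt(346 + (189 + 89787)) = 232051/450014 - 248994/sqrt(346 + 89976) = 232051/450014 - 248994*sqrt(90322)/90322 = 232051/450014 - 124497*sqrt(90322)/45161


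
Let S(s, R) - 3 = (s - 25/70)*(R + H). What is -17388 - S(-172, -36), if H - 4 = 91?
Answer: -101107/14 ≈ -7221.9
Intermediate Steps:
H = 95 (H = 4 + 91 = 95)
S(s, R) = 3 + (95 + R)*(-5/14 + s) (S(s, R) = 3 + (s - 25/70)*(R + 95) = 3 + (s - 25*1/70)*(95 + R) = 3 + (s - 5/14)*(95 + R) = 3 + (-5/14 + s)*(95 + R) = 3 + (95 + R)*(-5/14 + s))
-17388 - S(-172, -36) = -17388 - (-433/14 + 95*(-172) - 5/14*(-36) - 36*(-172)) = -17388 - (-433/14 - 16340 + 90/7 + 6192) = -17388 - 1*(-142325/14) = -17388 + 142325/14 = -101107/14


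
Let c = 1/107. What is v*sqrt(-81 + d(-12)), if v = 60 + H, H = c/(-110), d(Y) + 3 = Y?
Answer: 1412398*I*sqrt(6)/5885 ≈ 587.88*I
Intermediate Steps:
c = 1/107 ≈ 0.0093458
d(Y) = -3 + Y
H = -1/11770 (H = (1/107)/(-110) = (1/107)*(-1/110) = -1/11770 ≈ -8.4962e-5)
v = 706199/11770 (v = 60 - 1/11770 = 706199/11770 ≈ 60.000)
v*sqrt(-81 + d(-12)) = 706199*sqrt(-81 + (-3 - 12))/11770 = 706199*sqrt(-81 - 15)/11770 = 706199*sqrt(-96)/11770 = 706199*(4*I*sqrt(6))/11770 = 1412398*I*sqrt(6)/5885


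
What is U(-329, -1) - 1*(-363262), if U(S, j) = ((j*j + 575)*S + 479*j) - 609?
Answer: 172670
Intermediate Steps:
U(S, j) = -609 + 479*j + S*(575 + j**2) (U(S, j) = ((j**2 + 575)*S + 479*j) - 609 = ((575 + j**2)*S + 479*j) - 609 = (S*(575 + j**2) + 479*j) - 609 = (479*j + S*(575 + j**2)) - 609 = -609 + 479*j + S*(575 + j**2))
U(-329, -1) - 1*(-363262) = (-609 + 479*(-1) + 575*(-329) - 329*(-1)**2) - 1*(-363262) = (-609 - 479 - 189175 - 329*1) + 363262 = (-609 - 479 - 189175 - 329) + 363262 = -190592 + 363262 = 172670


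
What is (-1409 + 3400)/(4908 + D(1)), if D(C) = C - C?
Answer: 1991/4908 ≈ 0.40566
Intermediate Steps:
D(C) = 0
(-1409 + 3400)/(4908 + D(1)) = (-1409 + 3400)/(4908 + 0) = 1991/4908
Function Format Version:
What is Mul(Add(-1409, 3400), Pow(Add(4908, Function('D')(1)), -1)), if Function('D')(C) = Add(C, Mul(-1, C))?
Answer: Rational(1991, 4908) ≈ 0.40566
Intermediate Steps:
Function('D')(C) = 0
Mul(Add(-1409, 3400), Pow(Add(4908, Function('D')(1)), -1)) = Mul(Add(-1409, 3400), Pow(Add(4908, 0), -1)) = Mul(1991, Pow(4908, -1)) = Mul(1991, Rational(1, 4908)) = Rational(1991, 4908)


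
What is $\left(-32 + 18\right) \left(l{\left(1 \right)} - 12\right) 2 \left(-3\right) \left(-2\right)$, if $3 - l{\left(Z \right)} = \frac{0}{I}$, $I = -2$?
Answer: $1512$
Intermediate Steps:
$l{\left(Z \right)} = 3$ ($l{\left(Z \right)} = 3 - \frac{0}{-2} = 3 - 0 \left(- \frac{1}{2}\right) = 3 - 0 = 3 + 0 = 3$)
$\left(-32 + 18\right) \left(l{\left(1 \right)} - 12\right) 2 \left(-3\right) \left(-2\right) = \left(-32 + 18\right) \left(3 - 12\right) 2 \left(-3\right) \left(-2\right) = \left(-14\right) \left(-9\right) \left(\left(-6\right) \left(-2\right)\right) = 126 \cdot 12 = 1512$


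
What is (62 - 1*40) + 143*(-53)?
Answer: -7557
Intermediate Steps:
(62 - 1*40) + 143*(-53) = (62 - 40) - 7579 = 22 - 7579 = -7557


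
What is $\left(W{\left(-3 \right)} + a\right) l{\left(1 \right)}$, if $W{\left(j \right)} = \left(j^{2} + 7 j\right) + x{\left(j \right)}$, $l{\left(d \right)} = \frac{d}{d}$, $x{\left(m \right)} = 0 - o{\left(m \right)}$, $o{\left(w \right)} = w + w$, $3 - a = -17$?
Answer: $14$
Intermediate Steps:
$a = 20$ ($a = 3 - -17 = 3 + 17 = 20$)
$o{\left(w \right)} = 2 w$
$x{\left(m \right)} = - 2 m$ ($x{\left(m \right)} = 0 - 2 m = - 2 m$)
$l{\left(d \right)} = 1$
$W{\left(j \right)} = j^{2} + 5 j$ ($W{\left(j \right)} = \left(j^{2} + 7 j\right) - 2 j = j^{2} + 5 j$)
$\left(W{\left(-3 \right)} + a\right) l{\left(1 \right)} = \left(- 3 \left(5 - 3\right) + 20\right) 1 = \left(\left(-3\right) 2 + 20\right) 1 = \left(-6 + 20\right) 1 = 14 \cdot 1 = 14$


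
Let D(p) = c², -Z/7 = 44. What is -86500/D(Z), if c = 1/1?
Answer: -86500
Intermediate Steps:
Z = -308 (Z = -7*44 = -308)
c = 1 (c = 1*1 = 1)
D(p) = 1 (D(p) = 1² = 1)
-86500/D(Z) = -86500/1 = -86500*1 = -86500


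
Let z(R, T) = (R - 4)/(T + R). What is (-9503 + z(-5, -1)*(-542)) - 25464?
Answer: -35780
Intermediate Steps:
z(R, T) = (-4 + R)/(R + T)
(-9503 + z(-5, -1)*(-542)) - 25464 = (-9503 + ((-4 - 5)/(-5 - 1))*(-542)) - 25464 = (-9503 + (-9/(-6))*(-542)) - 25464 = (-9503 - 1/6*(-9)*(-542)) - 25464 = (-9503 + (3/2)*(-542)) - 25464 = (-9503 - 813) - 25464 = -10316 - 25464 = -35780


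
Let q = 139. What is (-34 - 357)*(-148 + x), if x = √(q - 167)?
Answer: 57868 - 782*I*√7 ≈ 57868.0 - 2069.0*I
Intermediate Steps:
x = 2*I*√7 (x = √(139 - 167) = √(-28) = 2*I*√7 ≈ 5.2915*I)
(-34 - 357)*(-148 + x) = (-34 - 357)*(-148 + 2*I*√7) = -391*(-148 + 2*I*√7) = 57868 - 782*I*√7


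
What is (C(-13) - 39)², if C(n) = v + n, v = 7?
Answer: 2025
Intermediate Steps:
C(n) = 7 + n
(C(-13) - 39)² = ((7 - 13) - 39)² = (-6 - 39)² = (-45)² = 2025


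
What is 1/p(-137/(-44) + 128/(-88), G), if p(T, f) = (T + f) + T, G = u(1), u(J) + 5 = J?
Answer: -22/15 ≈ -1.4667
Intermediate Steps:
u(J) = -5 + J
G = -4 (G = -5 + 1 = -4)
p(T, f) = f + 2*T
1/p(-137/(-44) + 128/(-88), G) = 1/(-4 + 2*(-137/(-44) + 128/(-88))) = 1/(-4 + 2*(-137*(-1/44) + 128*(-1/88))) = 1/(-4 + 2*(137/44 - 16/11)) = 1/(-4 + 2*(73/44)) = 1/(-4 + 73/22) = 1/(-15/22) = -22/15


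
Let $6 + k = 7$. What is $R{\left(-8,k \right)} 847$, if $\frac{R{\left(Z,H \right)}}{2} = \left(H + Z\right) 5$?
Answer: $-59290$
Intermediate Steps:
$k = 1$ ($k = -6 + 7 = 1$)
$R{\left(Z,H \right)} = 10 H + 10 Z$ ($R{\left(Z,H \right)} = 2 \left(H + Z\right) 5 = 2 \left(5 H + 5 Z\right) = 10 H + 10 Z$)
$R{\left(-8,k \right)} 847 = \left(10 \cdot 1 + 10 \left(-8\right)\right) 847 = \left(10 - 80\right) 847 = \left(-70\right) 847 = -59290$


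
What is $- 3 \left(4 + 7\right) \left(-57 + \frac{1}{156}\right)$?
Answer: $\frac{97801}{52} \approx 1880.8$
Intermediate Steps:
$- 3 \left(4 + 7\right) \left(-57 + \frac{1}{156}\right) = \left(-3\right) 11 \left(-57 + \frac{1}{156}\right) = \left(-33\right) \left(- \frac{8891}{156}\right) = \frac{97801}{52}$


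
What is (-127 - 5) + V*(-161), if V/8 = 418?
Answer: -538516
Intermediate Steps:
V = 3344 (V = 8*418 = 3344)
(-127 - 5) + V*(-161) = (-127 - 5) + 3344*(-161) = -132 - 538384 = -538516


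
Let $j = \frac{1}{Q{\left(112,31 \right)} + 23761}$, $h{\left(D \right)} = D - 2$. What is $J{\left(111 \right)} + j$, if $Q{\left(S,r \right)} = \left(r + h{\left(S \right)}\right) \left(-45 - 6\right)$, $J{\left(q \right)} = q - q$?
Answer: $\frac{1}{16570} \approx 6.035 \cdot 10^{-5}$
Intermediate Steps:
$J{\left(q \right)} = 0$
$h{\left(D \right)} = -2 + D$
$Q{\left(S,r \right)} = 102 - 51 S - 51 r$ ($Q{\left(S,r \right)} = \left(r + \left(-2 + S\right)\right) \left(-45 - 6\right) = \left(-2 + S + r\right) \left(-51\right) = 102 - 51 S - 51 r$)
$j = \frac{1}{16570}$ ($j = \frac{1}{\left(102 - 5712 - 1581\right) + 23761} = \frac{1}{-7191 + 23761} = \frac{1}{16570} \approx 6.035 \cdot 10^{-5}$)
$J{\left(111 \right)} + j = 0 + \frac{1}{16570} = \frac{1}{16570}$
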